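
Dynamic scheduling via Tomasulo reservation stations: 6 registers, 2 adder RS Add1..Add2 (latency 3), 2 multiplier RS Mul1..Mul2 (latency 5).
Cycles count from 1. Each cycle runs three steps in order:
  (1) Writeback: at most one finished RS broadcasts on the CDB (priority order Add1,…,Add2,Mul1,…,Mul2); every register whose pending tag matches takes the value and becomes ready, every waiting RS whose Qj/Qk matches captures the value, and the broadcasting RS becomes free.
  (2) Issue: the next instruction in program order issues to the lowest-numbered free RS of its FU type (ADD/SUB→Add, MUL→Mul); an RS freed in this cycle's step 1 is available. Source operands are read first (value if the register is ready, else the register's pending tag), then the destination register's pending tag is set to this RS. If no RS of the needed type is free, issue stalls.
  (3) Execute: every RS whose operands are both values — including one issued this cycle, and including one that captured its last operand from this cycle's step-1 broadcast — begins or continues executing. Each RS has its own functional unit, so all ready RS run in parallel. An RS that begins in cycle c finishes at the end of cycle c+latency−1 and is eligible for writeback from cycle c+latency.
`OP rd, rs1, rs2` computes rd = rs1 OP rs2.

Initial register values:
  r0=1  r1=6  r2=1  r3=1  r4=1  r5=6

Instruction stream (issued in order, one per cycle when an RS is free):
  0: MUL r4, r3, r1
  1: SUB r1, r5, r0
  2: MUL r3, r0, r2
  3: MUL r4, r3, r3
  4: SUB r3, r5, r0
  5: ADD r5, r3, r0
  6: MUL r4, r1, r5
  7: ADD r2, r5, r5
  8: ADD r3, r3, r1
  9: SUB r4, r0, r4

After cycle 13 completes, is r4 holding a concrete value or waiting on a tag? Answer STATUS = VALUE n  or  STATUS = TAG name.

cycle 1: issue MUL r4<-Mul1 // r0:1,r1:6,r2:1,r3:1,r4:Mul1,r5:6
cycle 2: issue SUB r1<-Add1 // r0:1,r1:Add1,r2:1,r3:1,r4:Mul1,r5:6
cycle 3: issue MUL r3<-Mul2 // r0:1,r1:Add1,r2:1,r3:Mul2,r4:Mul1,r5:6
cycle 4: stall // r0:1,r1:Add1,r2:1,r3:Mul2,r4:Mul1,r5:6
cycle 5: CDB Add1=5; stall // r0:1,r1:5,r2:1,r3:Mul2,r4:Mul1,r5:6
cycle 6: CDB Mul1=6; issue MUL r4<-Mul1 // r0:1,r1:5,r2:1,r3:Mul2,r4:Mul1,r5:6
cycle 7: issue SUB r3<-Add1 // r0:1,r1:5,r2:1,r3:Add1,r4:Mul1,r5:6
cycle 8: CDB Mul2=1; issue ADD r5<-Add2 // r0:1,r1:5,r2:1,r3:Add1,r4:Mul1,r5:Add2
cycle 9: issue MUL r4<-Mul2 // r0:1,r1:5,r2:1,r3:Add1,r4:Mul2,r5:Add2
cycle 10: CDB Add1=5; issue ADD r2<-Add1 // r0:1,r1:5,r2:Add1,r3:5,r4:Mul2,r5:Add2
cycle 11: stall // r0:1,r1:5,r2:Add1,r3:5,r4:Mul2,r5:Add2
cycle 12: stall // r0:1,r1:5,r2:Add1,r3:5,r4:Mul2,r5:Add2
cycle 13: CDB Add2=6; issue ADD r3<-Add2 // r0:1,r1:5,r2:Add1,r3:Add2,r4:Mul2,r5:6

STATUS = TAG Mul2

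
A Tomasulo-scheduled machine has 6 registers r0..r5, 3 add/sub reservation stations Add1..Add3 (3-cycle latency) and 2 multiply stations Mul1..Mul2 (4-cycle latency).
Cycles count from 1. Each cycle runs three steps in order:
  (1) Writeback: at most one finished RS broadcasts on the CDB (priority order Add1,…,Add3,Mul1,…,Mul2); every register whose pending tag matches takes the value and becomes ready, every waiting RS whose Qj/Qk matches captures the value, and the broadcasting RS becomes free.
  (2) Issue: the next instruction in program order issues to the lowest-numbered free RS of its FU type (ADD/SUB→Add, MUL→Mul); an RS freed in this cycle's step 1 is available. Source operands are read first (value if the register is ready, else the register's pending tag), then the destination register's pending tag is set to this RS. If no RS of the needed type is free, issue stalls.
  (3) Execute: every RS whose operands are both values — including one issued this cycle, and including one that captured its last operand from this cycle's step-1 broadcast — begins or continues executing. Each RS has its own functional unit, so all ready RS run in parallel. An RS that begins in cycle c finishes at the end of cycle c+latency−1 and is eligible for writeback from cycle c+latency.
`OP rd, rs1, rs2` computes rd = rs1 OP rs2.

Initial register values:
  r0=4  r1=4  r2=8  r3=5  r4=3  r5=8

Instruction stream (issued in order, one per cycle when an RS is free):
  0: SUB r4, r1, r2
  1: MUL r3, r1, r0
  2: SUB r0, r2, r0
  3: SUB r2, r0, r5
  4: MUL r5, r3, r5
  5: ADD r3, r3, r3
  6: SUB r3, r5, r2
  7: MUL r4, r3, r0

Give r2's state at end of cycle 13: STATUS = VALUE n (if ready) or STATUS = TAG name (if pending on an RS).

  c1: issue SUB r4<-Add1  regs: r0:4,r1:4,r2:8,r3:5,r4:Add1,r5:8
  c2: issue MUL r3<-Mul1  regs: r0:4,r1:4,r2:8,r3:Mul1,r4:Add1,r5:8
  c3: issue SUB r0<-Add2  regs: r0:Add2,r1:4,r2:8,r3:Mul1,r4:Add1,r5:8
  c4: CDB Add1=-4; issue SUB r2<-Add1  regs: r0:Add2,r1:4,r2:Add1,r3:Mul1,r4:-4,r5:8
  c5: issue MUL r5<-Mul2  regs: r0:Add2,r1:4,r2:Add1,r3:Mul1,r4:-4,r5:Mul2
  c6: CDB Add2=4; issue ADD r3<-Add2  regs: r0:4,r1:4,r2:Add1,r3:Add2,r4:-4,r5:Mul2
  c7: CDB Mul1=16; issue SUB r3<-Add3  regs: r0:4,r1:4,r2:Add1,r3:Add3,r4:-4,r5:Mul2
  c8: issue MUL r4<-Mul1  regs: r0:4,r1:4,r2:Add1,r3:Add3,r4:Mul1,r5:Mul2
  c9: CDB Add1=-4  regs: r0:4,r1:4,r2:-4,r3:Add3,r4:Mul1,r5:Mul2
  c10: CDB Add2=32  regs: r0:4,r1:4,r2:-4,r3:Add3,r4:Mul1,r5:Mul2
  c11: CDB Mul2=128  regs: r0:4,r1:4,r2:-4,r3:Add3,r4:Mul1,r5:128
  c12: -  regs: r0:4,r1:4,r2:-4,r3:Add3,r4:Mul1,r5:128
  c13: -  regs: r0:4,r1:4,r2:-4,r3:Add3,r4:Mul1,r5:128

STATUS = VALUE -4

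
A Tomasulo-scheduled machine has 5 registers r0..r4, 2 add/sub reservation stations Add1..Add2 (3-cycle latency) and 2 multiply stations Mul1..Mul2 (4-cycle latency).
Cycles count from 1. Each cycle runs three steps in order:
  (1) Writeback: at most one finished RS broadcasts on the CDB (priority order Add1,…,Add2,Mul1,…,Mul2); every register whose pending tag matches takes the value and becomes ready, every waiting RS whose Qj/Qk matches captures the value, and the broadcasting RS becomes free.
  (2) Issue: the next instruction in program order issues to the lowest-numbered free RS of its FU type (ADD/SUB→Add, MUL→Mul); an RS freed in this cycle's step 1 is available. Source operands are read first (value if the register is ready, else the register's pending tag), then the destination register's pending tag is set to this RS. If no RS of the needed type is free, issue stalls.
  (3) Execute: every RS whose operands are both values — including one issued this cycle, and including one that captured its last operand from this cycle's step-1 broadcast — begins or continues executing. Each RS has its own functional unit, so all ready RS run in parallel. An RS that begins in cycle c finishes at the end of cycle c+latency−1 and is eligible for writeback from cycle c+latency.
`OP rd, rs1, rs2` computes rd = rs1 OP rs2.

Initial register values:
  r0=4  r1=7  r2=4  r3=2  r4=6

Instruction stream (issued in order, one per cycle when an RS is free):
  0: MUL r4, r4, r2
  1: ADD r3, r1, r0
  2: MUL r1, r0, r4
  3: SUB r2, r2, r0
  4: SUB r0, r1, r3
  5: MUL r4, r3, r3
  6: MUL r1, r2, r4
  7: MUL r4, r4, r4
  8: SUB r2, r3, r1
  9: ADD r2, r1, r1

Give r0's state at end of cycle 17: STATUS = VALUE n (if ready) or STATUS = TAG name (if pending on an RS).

c1: issue MUL r4<-Mul1 | r0:4,r1:7,r2:4,r3:2,r4:Mul1
c2: issue ADD r3<-Add1 | r0:4,r1:7,r2:4,r3:Add1,r4:Mul1
c3: issue MUL r1<-Mul2 | r0:4,r1:Mul2,r2:4,r3:Add1,r4:Mul1
c4: issue SUB r2<-Add2 | r0:4,r1:Mul2,r2:Add2,r3:Add1,r4:Mul1
c5: CDB Add1=11; issue SUB r0<-Add1 | r0:Add1,r1:Mul2,r2:Add2,r3:11,r4:Mul1
c6: CDB Mul1=24; issue MUL r4<-Mul1 | r0:Add1,r1:Mul2,r2:Add2,r3:11,r4:Mul1
c7: CDB Add2=0; stall | r0:Add1,r1:Mul2,r2:0,r3:11,r4:Mul1
c8: stall | r0:Add1,r1:Mul2,r2:0,r3:11,r4:Mul1
c9: stall | r0:Add1,r1:Mul2,r2:0,r3:11,r4:Mul1
c10: CDB Mul1=121; issue MUL r1<-Mul1 | r0:Add1,r1:Mul1,r2:0,r3:11,r4:121
c11: CDB Mul2=96; issue MUL r4<-Mul2 | r0:Add1,r1:Mul1,r2:0,r3:11,r4:Mul2
c12: issue SUB r2<-Add2 | r0:Add1,r1:Mul1,r2:Add2,r3:11,r4:Mul2
c13: stall | r0:Add1,r1:Mul1,r2:Add2,r3:11,r4:Mul2
c14: CDB Add1=85; issue ADD r2<-Add1 | r0:85,r1:Mul1,r2:Add1,r3:11,r4:Mul2
c15: CDB Mul1=0 | r0:85,r1:0,r2:Add1,r3:11,r4:Mul2
c16: CDB Mul2=14641 | r0:85,r1:0,r2:Add1,r3:11,r4:14641
c17: - | r0:85,r1:0,r2:Add1,r3:11,r4:14641

STATUS = VALUE 85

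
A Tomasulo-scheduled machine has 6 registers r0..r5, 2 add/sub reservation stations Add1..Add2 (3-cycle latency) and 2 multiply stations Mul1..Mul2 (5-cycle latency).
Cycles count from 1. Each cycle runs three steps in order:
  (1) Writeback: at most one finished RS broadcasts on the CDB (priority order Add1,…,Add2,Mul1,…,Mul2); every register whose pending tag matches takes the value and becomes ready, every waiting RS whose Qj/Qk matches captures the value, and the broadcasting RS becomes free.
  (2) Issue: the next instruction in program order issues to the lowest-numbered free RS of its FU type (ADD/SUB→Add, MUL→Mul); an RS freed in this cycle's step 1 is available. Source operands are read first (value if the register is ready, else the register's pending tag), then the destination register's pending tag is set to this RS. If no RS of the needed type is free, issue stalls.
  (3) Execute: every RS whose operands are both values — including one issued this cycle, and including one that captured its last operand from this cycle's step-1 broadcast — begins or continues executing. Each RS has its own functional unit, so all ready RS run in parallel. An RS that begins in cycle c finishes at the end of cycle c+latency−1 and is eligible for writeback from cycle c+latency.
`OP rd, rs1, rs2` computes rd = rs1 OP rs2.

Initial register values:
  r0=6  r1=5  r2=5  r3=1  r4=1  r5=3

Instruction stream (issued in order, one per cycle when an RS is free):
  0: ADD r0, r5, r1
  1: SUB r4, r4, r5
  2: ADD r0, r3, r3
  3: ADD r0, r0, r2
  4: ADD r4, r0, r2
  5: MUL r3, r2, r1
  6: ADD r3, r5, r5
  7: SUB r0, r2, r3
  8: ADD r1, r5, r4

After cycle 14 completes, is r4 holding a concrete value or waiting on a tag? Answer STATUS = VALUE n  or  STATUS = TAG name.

STATUS = VALUE 12

cycle 1: issue ADD r0<-Add1 // r0:Add1,r1:5,r2:5,r3:1,r4:1,r5:3
cycle 2: issue SUB r4<-Add2 // r0:Add1,r1:5,r2:5,r3:1,r4:Add2,r5:3
cycle 3: stall // r0:Add1,r1:5,r2:5,r3:1,r4:Add2,r5:3
cycle 4: CDB Add1=8; issue ADD r0<-Add1 // r0:Add1,r1:5,r2:5,r3:1,r4:Add2,r5:3
cycle 5: CDB Add2=-2; issue ADD r0<-Add2 // r0:Add2,r1:5,r2:5,r3:1,r4:-2,r5:3
cycle 6: stall // r0:Add2,r1:5,r2:5,r3:1,r4:-2,r5:3
cycle 7: CDB Add1=2; issue ADD r4<-Add1 // r0:Add2,r1:5,r2:5,r3:1,r4:Add1,r5:3
cycle 8: issue MUL r3<-Mul1 // r0:Add2,r1:5,r2:5,r3:Mul1,r4:Add1,r5:3
cycle 9: stall // r0:Add2,r1:5,r2:5,r3:Mul1,r4:Add1,r5:3
cycle 10: CDB Add2=7; issue ADD r3<-Add2 // r0:7,r1:5,r2:5,r3:Add2,r4:Add1,r5:3
cycle 11: stall // r0:7,r1:5,r2:5,r3:Add2,r4:Add1,r5:3
cycle 12: stall // r0:7,r1:5,r2:5,r3:Add2,r4:Add1,r5:3
cycle 13: CDB Add1=12; issue SUB r0<-Add1 // r0:Add1,r1:5,r2:5,r3:Add2,r4:12,r5:3
cycle 14: CDB Add2=6; issue ADD r1<-Add2 // r0:Add1,r1:Add2,r2:5,r3:6,r4:12,r5:3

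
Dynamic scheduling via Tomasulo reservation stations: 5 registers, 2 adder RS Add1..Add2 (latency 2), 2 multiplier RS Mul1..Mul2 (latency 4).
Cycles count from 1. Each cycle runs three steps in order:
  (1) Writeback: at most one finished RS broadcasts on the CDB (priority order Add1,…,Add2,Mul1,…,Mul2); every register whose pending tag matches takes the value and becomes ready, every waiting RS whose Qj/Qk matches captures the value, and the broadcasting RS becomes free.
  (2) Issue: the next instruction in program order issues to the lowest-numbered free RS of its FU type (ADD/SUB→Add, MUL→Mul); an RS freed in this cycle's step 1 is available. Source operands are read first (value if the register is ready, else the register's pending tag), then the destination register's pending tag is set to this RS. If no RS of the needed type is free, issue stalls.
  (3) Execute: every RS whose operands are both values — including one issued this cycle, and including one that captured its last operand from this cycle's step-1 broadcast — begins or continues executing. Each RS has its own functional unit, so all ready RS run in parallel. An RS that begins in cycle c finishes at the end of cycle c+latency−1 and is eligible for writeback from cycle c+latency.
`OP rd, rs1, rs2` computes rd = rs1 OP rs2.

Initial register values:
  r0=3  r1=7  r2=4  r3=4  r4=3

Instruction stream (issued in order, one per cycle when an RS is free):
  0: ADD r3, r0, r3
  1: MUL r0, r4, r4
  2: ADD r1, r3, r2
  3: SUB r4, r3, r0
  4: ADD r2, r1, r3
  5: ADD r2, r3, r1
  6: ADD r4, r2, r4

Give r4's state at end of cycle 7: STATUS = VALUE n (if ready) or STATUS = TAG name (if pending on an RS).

STATUS = TAG Add2

  c1: issue ADD r3<-Add1  regs: r0:3,r1:7,r2:4,r3:Add1,r4:3
  c2: issue MUL r0<-Mul1  regs: r0:Mul1,r1:7,r2:4,r3:Add1,r4:3
  c3: CDB Add1=7; issue ADD r1<-Add1  regs: r0:Mul1,r1:Add1,r2:4,r3:7,r4:3
  c4: issue SUB r4<-Add2  regs: r0:Mul1,r1:Add1,r2:4,r3:7,r4:Add2
  c5: CDB Add1=11; issue ADD r2<-Add1  regs: r0:Mul1,r1:11,r2:Add1,r3:7,r4:Add2
  c6: CDB Mul1=9; stall  regs: r0:9,r1:11,r2:Add1,r3:7,r4:Add2
  c7: CDB Add1=18; issue ADD r2<-Add1  regs: r0:9,r1:11,r2:Add1,r3:7,r4:Add2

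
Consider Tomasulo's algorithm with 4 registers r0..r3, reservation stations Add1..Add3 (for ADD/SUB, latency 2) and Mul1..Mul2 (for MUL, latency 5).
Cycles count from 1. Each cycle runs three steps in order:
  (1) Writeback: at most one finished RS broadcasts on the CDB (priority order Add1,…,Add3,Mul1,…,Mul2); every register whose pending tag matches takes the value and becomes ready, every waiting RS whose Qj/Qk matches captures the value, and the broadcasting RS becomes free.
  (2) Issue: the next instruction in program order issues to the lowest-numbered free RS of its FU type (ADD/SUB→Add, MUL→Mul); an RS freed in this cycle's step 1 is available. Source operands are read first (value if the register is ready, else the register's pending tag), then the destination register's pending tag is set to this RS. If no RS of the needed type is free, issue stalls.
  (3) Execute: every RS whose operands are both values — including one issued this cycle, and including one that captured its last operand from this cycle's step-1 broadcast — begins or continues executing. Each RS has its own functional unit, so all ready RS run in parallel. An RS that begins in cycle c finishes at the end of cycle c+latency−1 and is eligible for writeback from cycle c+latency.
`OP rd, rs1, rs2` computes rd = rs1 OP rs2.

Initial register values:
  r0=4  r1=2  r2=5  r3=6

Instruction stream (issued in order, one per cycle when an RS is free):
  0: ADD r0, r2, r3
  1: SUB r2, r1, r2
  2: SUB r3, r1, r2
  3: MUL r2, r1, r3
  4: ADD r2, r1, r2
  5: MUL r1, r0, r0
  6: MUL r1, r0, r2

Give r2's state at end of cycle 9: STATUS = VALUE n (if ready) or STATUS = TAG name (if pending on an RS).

STATUS = TAG Add2

cycle 1: issue ADD r0<-Add1 // r0:Add1,r1:2,r2:5,r3:6
cycle 2: issue SUB r2<-Add2 // r0:Add1,r1:2,r2:Add2,r3:6
cycle 3: CDB Add1=11; issue SUB r3<-Add1 // r0:11,r1:2,r2:Add2,r3:Add1
cycle 4: CDB Add2=-3; issue MUL r2<-Mul1 // r0:11,r1:2,r2:Mul1,r3:Add1
cycle 5: issue ADD r2<-Add2 // r0:11,r1:2,r2:Add2,r3:Add1
cycle 6: CDB Add1=5; issue MUL r1<-Mul2 // r0:11,r1:Mul2,r2:Add2,r3:5
cycle 7: stall // r0:11,r1:Mul2,r2:Add2,r3:5
cycle 8: stall // r0:11,r1:Mul2,r2:Add2,r3:5
cycle 9: stall // r0:11,r1:Mul2,r2:Add2,r3:5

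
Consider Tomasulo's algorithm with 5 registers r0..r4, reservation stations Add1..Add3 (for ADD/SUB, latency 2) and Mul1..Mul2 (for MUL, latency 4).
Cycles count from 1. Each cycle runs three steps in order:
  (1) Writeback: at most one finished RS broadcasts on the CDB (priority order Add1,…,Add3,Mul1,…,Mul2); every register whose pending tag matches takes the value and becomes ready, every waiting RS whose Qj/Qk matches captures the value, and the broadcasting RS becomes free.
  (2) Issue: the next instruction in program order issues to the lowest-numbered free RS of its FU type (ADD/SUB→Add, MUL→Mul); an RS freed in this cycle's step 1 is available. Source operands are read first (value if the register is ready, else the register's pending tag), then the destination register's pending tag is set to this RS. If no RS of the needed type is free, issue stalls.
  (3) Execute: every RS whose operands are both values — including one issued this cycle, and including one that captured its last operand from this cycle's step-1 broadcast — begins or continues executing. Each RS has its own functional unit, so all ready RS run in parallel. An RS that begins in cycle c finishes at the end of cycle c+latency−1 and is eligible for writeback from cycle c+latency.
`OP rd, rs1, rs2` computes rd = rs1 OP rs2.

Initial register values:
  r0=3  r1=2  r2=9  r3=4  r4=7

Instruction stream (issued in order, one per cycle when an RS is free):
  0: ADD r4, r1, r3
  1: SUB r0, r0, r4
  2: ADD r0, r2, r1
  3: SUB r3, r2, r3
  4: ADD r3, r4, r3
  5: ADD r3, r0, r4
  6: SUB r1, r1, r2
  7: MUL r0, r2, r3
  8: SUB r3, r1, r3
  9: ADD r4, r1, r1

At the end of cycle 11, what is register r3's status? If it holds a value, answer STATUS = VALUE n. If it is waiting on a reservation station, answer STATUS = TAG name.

c1: issue ADD r4<-Add1 | r0:3,r1:2,r2:9,r3:4,r4:Add1
c2: issue SUB r0<-Add2 | r0:Add2,r1:2,r2:9,r3:4,r4:Add1
c3: CDB Add1=6; issue ADD r0<-Add1 | r0:Add1,r1:2,r2:9,r3:4,r4:6
c4: issue SUB r3<-Add3 | r0:Add1,r1:2,r2:9,r3:Add3,r4:6
c5: CDB Add1=11; issue ADD r3<-Add1 | r0:11,r1:2,r2:9,r3:Add1,r4:6
c6: CDB Add2=-3; issue ADD r3<-Add2 | r0:11,r1:2,r2:9,r3:Add2,r4:6
c7: CDB Add3=5; issue SUB r1<-Add3 | r0:11,r1:Add3,r2:9,r3:Add2,r4:6
c8: CDB Add2=17; issue MUL r0<-Mul1 | r0:Mul1,r1:Add3,r2:9,r3:17,r4:6
c9: CDB Add1=11; issue SUB r3<-Add1 | r0:Mul1,r1:Add3,r2:9,r3:Add1,r4:6
c10: CDB Add3=-7; issue ADD r4<-Add2 | r0:Mul1,r1:-7,r2:9,r3:Add1,r4:Add2
c11: - | r0:Mul1,r1:-7,r2:9,r3:Add1,r4:Add2

STATUS = TAG Add1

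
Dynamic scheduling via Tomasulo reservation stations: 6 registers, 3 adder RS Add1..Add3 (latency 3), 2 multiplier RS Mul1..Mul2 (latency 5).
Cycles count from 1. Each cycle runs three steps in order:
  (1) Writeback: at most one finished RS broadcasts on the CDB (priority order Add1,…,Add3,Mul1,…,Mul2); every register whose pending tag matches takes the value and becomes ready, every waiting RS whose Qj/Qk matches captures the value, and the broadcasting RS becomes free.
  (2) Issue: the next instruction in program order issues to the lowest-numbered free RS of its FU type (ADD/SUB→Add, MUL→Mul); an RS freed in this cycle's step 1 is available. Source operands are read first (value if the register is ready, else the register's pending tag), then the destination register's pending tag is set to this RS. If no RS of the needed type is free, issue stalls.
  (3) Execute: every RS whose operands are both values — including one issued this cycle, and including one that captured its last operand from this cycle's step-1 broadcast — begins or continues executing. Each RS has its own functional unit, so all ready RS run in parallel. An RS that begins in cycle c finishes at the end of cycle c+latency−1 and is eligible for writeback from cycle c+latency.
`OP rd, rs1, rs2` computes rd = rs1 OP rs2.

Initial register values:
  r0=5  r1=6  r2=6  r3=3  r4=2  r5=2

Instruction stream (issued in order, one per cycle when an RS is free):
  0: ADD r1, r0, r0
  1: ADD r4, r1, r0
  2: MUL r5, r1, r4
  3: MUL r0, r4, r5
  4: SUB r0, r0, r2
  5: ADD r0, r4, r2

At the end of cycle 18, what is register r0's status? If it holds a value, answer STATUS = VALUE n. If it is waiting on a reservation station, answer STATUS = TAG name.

cycle 1: issue ADD r1<-Add1 // r0:5,r1:Add1,r2:6,r3:3,r4:2,r5:2
cycle 2: issue ADD r4<-Add2 // r0:5,r1:Add1,r2:6,r3:3,r4:Add2,r5:2
cycle 3: issue MUL r5<-Mul1 // r0:5,r1:Add1,r2:6,r3:3,r4:Add2,r5:Mul1
cycle 4: CDB Add1=10; issue MUL r0<-Mul2 // r0:Mul2,r1:10,r2:6,r3:3,r4:Add2,r5:Mul1
cycle 5: issue SUB r0<-Add1 // r0:Add1,r1:10,r2:6,r3:3,r4:Add2,r5:Mul1
cycle 6: issue ADD r0<-Add3 // r0:Add3,r1:10,r2:6,r3:3,r4:Add2,r5:Mul1
cycle 7: CDB Add2=15 // r0:Add3,r1:10,r2:6,r3:3,r4:15,r5:Mul1
cycle 8: - // r0:Add3,r1:10,r2:6,r3:3,r4:15,r5:Mul1
cycle 9: - // r0:Add3,r1:10,r2:6,r3:3,r4:15,r5:Mul1
cycle 10: CDB Add3=21 // r0:21,r1:10,r2:6,r3:3,r4:15,r5:Mul1
cycle 11: - // r0:21,r1:10,r2:6,r3:3,r4:15,r5:Mul1
cycle 12: CDB Mul1=150 // r0:21,r1:10,r2:6,r3:3,r4:15,r5:150
cycle 13: - // r0:21,r1:10,r2:6,r3:3,r4:15,r5:150
cycle 14: - // r0:21,r1:10,r2:6,r3:3,r4:15,r5:150
cycle 15: - // r0:21,r1:10,r2:6,r3:3,r4:15,r5:150
cycle 16: - // r0:21,r1:10,r2:6,r3:3,r4:15,r5:150
cycle 17: CDB Mul2=2250 // r0:21,r1:10,r2:6,r3:3,r4:15,r5:150
cycle 18: - // r0:21,r1:10,r2:6,r3:3,r4:15,r5:150

STATUS = VALUE 21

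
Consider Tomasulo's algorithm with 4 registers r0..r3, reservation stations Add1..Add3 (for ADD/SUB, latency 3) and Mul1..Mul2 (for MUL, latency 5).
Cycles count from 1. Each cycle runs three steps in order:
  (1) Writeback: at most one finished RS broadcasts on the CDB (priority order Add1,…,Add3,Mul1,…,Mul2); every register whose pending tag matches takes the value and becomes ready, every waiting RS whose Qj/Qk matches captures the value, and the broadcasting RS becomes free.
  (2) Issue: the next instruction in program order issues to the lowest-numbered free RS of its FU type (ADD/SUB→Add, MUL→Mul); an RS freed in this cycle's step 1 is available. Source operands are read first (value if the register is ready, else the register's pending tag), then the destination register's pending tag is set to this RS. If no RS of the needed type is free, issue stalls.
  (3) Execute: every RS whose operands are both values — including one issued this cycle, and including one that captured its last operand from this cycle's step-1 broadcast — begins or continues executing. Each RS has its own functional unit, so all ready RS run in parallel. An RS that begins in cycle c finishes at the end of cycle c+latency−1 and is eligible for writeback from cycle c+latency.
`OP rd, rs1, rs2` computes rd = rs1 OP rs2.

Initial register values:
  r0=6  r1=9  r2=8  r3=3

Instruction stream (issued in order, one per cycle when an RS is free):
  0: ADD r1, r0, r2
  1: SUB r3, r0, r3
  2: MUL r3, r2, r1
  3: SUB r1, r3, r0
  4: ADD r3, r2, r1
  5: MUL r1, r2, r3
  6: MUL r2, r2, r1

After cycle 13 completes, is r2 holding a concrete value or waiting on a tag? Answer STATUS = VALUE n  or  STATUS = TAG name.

STATUS = TAG Mul1

  c1: issue ADD r1<-Add1  regs: r0:6,r1:Add1,r2:8,r3:3
  c2: issue SUB r3<-Add2  regs: r0:6,r1:Add1,r2:8,r3:Add2
  c3: issue MUL r3<-Mul1  regs: r0:6,r1:Add1,r2:8,r3:Mul1
  c4: CDB Add1=14; issue SUB r1<-Add1  regs: r0:6,r1:Add1,r2:8,r3:Mul1
  c5: CDB Add2=3; issue ADD r3<-Add2  regs: r0:6,r1:Add1,r2:8,r3:Add2
  c6: issue MUL r1<-Mul2  regs: r0:6,r1:Mul2,r2:8,r3:Add2
  c7: stall  regs: r0:6,r1:Mul2,r2:8,r3:Add2
  c8: stall  regs: r0:6,r1:Mul2,r2:8,r3:Add2
  c9: CDB Mul1=112; issue MUL r2<-Mul1  regs: r0:6,r1:Mul2,r2:Mul1,r3:Add2
  c10: -  regs: r0:6,r1:Mul2,r2:Mul1,r3:Add2
  c11: -  regs: r0:6,r1:Mul2,r2:Mul1,r3:Add2
  c12: CDB Add1=106  regs: r0:6,r1:Mul2,r2:Mul1,r3:Add2
  c13: -  regs: r0:6,r1:Mul2,r2:Mul1,r3:Add2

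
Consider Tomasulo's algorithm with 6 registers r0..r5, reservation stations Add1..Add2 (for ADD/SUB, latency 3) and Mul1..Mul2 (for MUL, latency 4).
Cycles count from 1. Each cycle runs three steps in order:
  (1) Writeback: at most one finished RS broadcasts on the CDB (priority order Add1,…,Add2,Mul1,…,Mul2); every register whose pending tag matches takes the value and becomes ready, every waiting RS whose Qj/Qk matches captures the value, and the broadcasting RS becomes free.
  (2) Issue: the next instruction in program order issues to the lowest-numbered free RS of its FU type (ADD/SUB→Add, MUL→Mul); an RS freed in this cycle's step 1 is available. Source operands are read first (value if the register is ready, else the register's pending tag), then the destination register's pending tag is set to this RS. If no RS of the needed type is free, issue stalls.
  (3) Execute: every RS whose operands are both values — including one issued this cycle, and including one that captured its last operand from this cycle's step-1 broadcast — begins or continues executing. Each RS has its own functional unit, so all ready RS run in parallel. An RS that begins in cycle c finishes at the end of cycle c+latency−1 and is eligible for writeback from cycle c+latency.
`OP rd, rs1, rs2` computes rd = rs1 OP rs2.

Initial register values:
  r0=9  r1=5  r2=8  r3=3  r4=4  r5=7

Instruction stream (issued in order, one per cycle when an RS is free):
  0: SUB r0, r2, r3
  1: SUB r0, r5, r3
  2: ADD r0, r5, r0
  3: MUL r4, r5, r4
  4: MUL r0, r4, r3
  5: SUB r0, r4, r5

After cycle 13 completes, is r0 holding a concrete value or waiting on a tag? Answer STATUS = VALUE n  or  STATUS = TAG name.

STATUS = VALUE 21

cycle 1: issue SUB r0<-Add1 // r0:Add1,r1:5,r2:8,r3:3,r4:4,r5:7
cycle 2: issue SUB r0<-Add2 // r0:Add2,r1:5,r2:8,r3:3,r4:4,r5:7
cycle 3: stall // r0:Add2,r1:5,r2:8,r3:3,r4:4,r5:7
cycle 4: CDB Add1=5; issue ADD r0<-Add1 // r0:Add1,r1:5,r2:8,r3:3,r4:4,r5:7
cycle 5: CDB Add2=4; issue MUL r4<-Mul1 // r0:Add1,r1:5,r2:8,r3:3,r4:Mul1,r5:7
cycle 6: issue MUL r0<-Mul2 // r0:Mul2,r1:5,r2:8,r3:3,r4:Mul1,r5:7
cycle 7: issue SUB r0<-Add2 // r0:Add2,r1:5,r2:8,r3:3,r4:Mul1,r5:7
cycle 8: CDB Add1=11 // r0:Add2,r1:5,r2:8,r3:3,r4:Mul1,r5:7
cycle 9: CDB Mul1=28 // r0:Add2,r1:5,r2:8,r3:3,r4:28,r5:7
cycle 10: - // r0:Add2,r1:5,r2:8,r3:3,r4:28,r5:7
cycle 11: - // r0:Add2,r1:5,r2:8,r3:3,r4:28,r5:7
cycle 12: CDB Add2=21 // r0:21,r1:5,r2:8,r3:3,r4:28,r5:7
cycle 13: CDB Mul2=84 // r0:21,r1:5,r2:8,r3:3,r4:28,r5:7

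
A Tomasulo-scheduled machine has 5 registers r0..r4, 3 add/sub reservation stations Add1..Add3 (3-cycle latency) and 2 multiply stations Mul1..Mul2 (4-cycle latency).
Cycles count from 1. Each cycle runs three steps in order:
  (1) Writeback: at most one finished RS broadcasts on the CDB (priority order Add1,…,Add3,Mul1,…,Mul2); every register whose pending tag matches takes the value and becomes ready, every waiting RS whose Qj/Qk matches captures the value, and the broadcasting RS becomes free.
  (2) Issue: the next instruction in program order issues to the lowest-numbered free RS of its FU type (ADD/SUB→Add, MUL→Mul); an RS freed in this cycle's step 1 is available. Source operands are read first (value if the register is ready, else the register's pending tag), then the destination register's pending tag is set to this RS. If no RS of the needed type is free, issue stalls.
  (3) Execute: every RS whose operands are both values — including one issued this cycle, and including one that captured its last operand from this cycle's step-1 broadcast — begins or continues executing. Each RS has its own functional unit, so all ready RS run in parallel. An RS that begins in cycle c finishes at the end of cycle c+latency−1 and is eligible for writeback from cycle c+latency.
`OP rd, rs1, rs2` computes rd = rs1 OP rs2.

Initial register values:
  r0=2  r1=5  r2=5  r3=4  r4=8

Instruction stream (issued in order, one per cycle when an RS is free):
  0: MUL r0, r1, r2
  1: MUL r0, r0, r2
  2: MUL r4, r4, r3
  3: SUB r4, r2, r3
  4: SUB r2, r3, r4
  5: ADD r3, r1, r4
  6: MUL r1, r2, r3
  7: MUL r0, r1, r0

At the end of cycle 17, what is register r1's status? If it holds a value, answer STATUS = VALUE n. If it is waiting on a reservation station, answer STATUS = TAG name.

cycle 1: issue MUL r0<-Mul1 // r0:Mul1,r1:5,r2:5,r3:4,r4:8
cycle 2: issue MUL r0<-Mul2 // r0:Mul2,r1:5,r2:5,r3:4,r4:8
cycle 3: stall // r0:Mul2,r1:5,r2:5,r3:4,r4:8
cycle 4: stall // r0:Mul2,r1:5,r2:5,r3:4,r4:8
cycle 5: CDB Mul1=25; issue MUL r4<-Mul1 // r0:Mul2,r1:5,r2:5,r3:4,r4:Mul1
cycle 6: issue SUB r4<-Add1 // r0:Mul2,r1:5,r2:5,r3:4,r4:Add1
cycle 7: issue SUB r2<-Add2 // r0:Mul2,r1:5,r2:Add2,r3:4,r4:Add1
cycle 8: issue ADD r3<-Add3 // r0:Mul2,r1:5,r2:Add2,r3:Add3,r4:Add1
cycle 9: CDB Add1=1; stall // r0:Mul2,r1:5,r2:Add2,r3:Add3,r4:1
cycle 10: CDB Mul1=32; issue MUL r1<-Mul1 // r0:Mul2,r1:Mul1,r2:Add2,r3:Add3,r4:1
cycle 11: CDB Mul2=125; issue MUL r0<-Mul2 // r0:Mul2,r1:Mul1,r2:Add2,r3:Add3,r4:1
cycle 12: CDB Add2=3 // r0:Mul2,r1:Mul1,r2:3,r3:Add3,r4:1
cycle 13: CDB Add3=6 // r0:Mul2,r1:Mul1,r2:3,r3:6,r4:1
cycle 14: - // r0:Mul2,r1:Mul1,r2:3,r3:6,r4:1
cycle 15: - // r0:Mul2,r1:Mul1,r2:3,r3:6,r4:1
cycle 16: - // r0:Mul2,r1:Mul1,r2:3,r3:6,r4:1
cycle 17: CDB Mul1=18 // r0:Mul2,r1:18,r2:3,r3:6,r4:1

STATUS = VALUE 18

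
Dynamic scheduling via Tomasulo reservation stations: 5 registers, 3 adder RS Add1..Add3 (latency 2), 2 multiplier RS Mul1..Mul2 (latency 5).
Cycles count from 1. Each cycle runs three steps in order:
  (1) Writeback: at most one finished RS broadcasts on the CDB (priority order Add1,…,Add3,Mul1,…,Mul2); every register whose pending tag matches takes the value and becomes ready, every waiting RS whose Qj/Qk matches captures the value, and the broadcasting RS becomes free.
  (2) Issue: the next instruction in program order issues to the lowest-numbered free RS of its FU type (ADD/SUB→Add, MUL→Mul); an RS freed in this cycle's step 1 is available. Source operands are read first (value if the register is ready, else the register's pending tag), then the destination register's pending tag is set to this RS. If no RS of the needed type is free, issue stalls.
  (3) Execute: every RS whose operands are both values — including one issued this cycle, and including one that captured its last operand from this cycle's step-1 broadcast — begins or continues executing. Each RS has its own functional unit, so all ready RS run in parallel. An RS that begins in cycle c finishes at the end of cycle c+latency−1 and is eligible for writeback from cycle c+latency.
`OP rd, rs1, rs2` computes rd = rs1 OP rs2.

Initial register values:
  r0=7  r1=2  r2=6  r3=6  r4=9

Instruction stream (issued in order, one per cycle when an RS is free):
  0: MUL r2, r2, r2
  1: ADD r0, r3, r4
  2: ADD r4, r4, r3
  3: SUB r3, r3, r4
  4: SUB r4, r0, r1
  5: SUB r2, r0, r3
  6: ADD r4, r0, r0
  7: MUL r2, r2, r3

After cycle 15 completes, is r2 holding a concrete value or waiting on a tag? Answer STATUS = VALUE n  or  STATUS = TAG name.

c1: issue MUL r2<-Mul1 | r0:7,r1:2,r2:Mul1,r3:6,r4:9
c2: issue ADD r0<-Add1 | r0:Add1,r1:2,r2:Mul1,r3:6,r4:9
c3: issue ADD r4<-Add2 | r0:Add1,r1:2,r2:Mul1,r3:6,r4:Add2
c4: CDB Add1=15; issue SUB r3<-Add1 | r0:15,r1:2,r2:Mul1,r3:Add1,r4:Add2
c5: CDB Add2=15; issue SUB r4<-Add2 | r0:15,r1:2,r2:Mul1,r3:Add1,r4:Add2
c6: CDB Mul1=36; issue SUB r2<-Add3 | r0:15,r1:2,r2:Add3,r3:Add1,r4:Add2
c7: CDB Add1=-9; issue ADD r4<-Add1 | r0:15,r1:2,r2:Add3,r3:-9,r4:Add1
c8: CDB Add2=13; issue MUL r2<-Mul1 | r0:15,r1:2,r2:Mul1,r3:-9,r4:Add1
c9: CDB Add1=30 | r0:15,r1:2,r2:Mul1,r3:-9,r4:30
c10: CDB Add3=24 | r0:15,r1:2,r2:Mul1,r3:-9,r4:30
c11: - | r0:15,r1:2,r2:Mul1,r3:-9,r4:30
c12: - | r0:15,r1:2,r2:Mul1,r3:-9,r4:30
c13: - | r0:15,r1:2,r2:Mul1,r3:-9,r4:30
c14: - | r0:15,r1:2,r2:Mul1,r3:-9,r4:30
c15: CDB Mul1=-216 | r0:15,r1:2,r2:-216,r3:-9,r4:30

STATUS = VALUE -216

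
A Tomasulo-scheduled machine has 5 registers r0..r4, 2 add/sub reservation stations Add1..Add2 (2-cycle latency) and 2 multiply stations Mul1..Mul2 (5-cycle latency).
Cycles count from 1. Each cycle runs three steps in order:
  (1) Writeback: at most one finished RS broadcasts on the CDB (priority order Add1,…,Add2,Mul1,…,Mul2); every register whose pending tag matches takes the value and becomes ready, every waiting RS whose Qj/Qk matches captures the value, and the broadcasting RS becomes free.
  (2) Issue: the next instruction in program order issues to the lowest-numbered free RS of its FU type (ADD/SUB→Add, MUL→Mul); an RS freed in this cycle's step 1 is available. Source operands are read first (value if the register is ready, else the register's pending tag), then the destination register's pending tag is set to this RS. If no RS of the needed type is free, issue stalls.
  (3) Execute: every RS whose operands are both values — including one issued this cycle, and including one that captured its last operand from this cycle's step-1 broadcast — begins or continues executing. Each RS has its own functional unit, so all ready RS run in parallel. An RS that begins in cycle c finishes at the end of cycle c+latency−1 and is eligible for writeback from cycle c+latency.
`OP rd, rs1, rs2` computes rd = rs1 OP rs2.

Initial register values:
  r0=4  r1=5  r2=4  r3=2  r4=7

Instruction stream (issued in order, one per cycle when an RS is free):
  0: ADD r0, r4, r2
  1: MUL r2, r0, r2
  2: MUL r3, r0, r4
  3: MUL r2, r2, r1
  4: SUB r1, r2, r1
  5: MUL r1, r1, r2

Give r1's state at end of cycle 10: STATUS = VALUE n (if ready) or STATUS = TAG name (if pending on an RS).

STATUS = TAG Mul2

  c1: issue ADD r0<-Add1  regs: r0:Add1,r1:5,r2:4,r3:2,r4:7
  c2: issue MUL r2<-Mul1  regs: r0:Add1,r1:5,r2:Mul1,r3:2,r4:7
  c3: CDB Add1=11; issue MUL r3<-Mul2  regs: r0:11,r1:5,r2:Mul1,r3:Mul2,r4:7
  c4: stall  regs: r0:11,r1:5,r2:Mul1,r3:Mul2,r4:7
  c5: stall  regs: r0:11,r1:5,r2:Mul1,r3:Mul2,r4:7
  c6: stall  regs: r0:11,r1:5,r2:Mul1,r3:Mul2,r4:7
  c7: stall  regs: r0:11,r1:5,r2:Mul1,r3:Mul2,r4:7
  c8: CDB Mul1=44; issue MUL r2<-Mul1  regs: r0:11,r1:5,r2:Mul1,r3:Mul2,r4:7
  c9: CDB Mul2=77; issue SUB r1<-Add1  regs: r0:11,r1:Add1,r2:Mul1,r3:77,r4:7
  c10: issue MUL r1<-Mul2  regs: r0:11,r1:Mul2,r2:Mul1,r3:77,r4:7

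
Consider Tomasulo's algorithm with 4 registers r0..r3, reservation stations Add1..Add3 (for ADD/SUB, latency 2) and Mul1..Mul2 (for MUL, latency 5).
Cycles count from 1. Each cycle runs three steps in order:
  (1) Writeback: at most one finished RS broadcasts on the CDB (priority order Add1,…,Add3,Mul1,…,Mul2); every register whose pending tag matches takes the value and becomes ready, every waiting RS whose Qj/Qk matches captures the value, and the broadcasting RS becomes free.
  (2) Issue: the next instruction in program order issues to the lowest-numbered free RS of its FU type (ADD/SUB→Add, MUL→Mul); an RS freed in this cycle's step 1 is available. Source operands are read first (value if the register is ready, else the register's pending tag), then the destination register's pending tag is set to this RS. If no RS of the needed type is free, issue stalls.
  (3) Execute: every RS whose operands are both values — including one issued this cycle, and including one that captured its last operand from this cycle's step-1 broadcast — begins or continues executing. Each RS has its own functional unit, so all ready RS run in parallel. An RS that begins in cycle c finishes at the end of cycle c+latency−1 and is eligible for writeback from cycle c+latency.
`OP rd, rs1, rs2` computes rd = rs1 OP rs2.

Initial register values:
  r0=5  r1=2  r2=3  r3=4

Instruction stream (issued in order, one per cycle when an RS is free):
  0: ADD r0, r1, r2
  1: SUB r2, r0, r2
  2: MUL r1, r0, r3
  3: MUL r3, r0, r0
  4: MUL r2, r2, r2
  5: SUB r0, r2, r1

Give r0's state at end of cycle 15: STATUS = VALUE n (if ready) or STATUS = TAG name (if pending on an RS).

c1: issue ADD r0<-Add1 | r0:Add1,r1:2,r2:3,r3:4
c2: issue SUB r2<-Add2 | r0:Add1,r1:2,r2:Add2,r3:4
c3: CDB Add1=5; issue MUL r1<-Mul1 | r0:5,r1:Mul1,r2:Add2,r3:4
c4: issue MUL r3<-Mul2 | r0:5,r1:Mul1,r2:Add2,r3:Mul2
c5: CDB Add2=2; stall | r0:5,r1:Mul1,r2:2,r3:Mul2
c6: stall | r0:5,r1:Mul1,r2:2,r3:Mul2
c7: stall | r0:5,r1:Mul1,r2:2,r3:Mul2
c8: CDB Mul1=20; issue MUL r2<-Mul1 | r0:5,r1:20,r2:Mul1,r3:Mul2
c9: CDB Mul2=25; issue SUB r0<-Add1 | r0:Add1,r1:20,r2:Mul1,r3:25
c10: - | r0:Add1,r1:20,r2:Mul1,r3:25
c11: - | r0:Add1,r1:20,r2:Mul1,r3:25
c12: - | r0:Add1,r1:20,r2:Mul1,r3:25
c13: CDB Mul1=4 | r0:Add1,r1:20,r2:4,r3:25
c14: - | r0:Add1,r1:20,r2:4,r3:25
c15: CDB Add1=-16 | r0:-16,r1:20,r2:4,r3:25

STATUS = VALUE -16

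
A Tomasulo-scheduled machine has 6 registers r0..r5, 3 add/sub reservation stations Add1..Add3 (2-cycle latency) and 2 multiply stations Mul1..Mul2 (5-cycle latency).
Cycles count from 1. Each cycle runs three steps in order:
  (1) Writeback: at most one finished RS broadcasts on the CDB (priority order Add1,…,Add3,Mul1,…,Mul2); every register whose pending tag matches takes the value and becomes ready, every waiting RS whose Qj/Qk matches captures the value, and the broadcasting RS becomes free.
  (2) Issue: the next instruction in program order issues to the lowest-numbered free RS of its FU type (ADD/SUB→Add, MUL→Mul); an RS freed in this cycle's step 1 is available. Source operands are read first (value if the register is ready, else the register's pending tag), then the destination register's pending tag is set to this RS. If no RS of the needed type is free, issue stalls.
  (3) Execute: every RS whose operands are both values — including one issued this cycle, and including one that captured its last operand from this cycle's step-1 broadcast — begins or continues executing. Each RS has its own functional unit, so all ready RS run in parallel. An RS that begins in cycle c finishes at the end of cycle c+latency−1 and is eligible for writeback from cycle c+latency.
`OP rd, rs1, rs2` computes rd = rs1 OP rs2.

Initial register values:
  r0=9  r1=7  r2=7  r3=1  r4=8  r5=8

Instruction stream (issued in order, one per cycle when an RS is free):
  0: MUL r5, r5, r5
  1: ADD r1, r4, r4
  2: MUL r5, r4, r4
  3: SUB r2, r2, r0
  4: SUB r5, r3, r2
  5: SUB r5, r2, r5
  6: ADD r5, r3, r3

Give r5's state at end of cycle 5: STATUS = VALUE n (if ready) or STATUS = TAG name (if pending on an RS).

STATUS = TAG Add2

cycle 1: issue MUL r5<-Mul1 // r0:9,r1:7,r2:7,r3:1,r4:8,r5:Mul1
cycle 2: issue ADD r1<-Add1 // r0:9,r1:Add1,r2:7,r3:1,r4:8,r5:Mul1
cycle 3: issue MUL r5<-Mul2 // r0:9,r1:Add1,r2:7,r3:1,r4:8,r5:Mul2
cycle 4: CDB Add1=16; issue SUB r2<-Add1 // r0:9,r1:16,r2:Add1,r3:1,r4:8,r5:Mul2
cycle 5: issue SUB r5<-Add2 // r0:9,r1:16,r2:Add1,r3:1,r4:8,r5:Add2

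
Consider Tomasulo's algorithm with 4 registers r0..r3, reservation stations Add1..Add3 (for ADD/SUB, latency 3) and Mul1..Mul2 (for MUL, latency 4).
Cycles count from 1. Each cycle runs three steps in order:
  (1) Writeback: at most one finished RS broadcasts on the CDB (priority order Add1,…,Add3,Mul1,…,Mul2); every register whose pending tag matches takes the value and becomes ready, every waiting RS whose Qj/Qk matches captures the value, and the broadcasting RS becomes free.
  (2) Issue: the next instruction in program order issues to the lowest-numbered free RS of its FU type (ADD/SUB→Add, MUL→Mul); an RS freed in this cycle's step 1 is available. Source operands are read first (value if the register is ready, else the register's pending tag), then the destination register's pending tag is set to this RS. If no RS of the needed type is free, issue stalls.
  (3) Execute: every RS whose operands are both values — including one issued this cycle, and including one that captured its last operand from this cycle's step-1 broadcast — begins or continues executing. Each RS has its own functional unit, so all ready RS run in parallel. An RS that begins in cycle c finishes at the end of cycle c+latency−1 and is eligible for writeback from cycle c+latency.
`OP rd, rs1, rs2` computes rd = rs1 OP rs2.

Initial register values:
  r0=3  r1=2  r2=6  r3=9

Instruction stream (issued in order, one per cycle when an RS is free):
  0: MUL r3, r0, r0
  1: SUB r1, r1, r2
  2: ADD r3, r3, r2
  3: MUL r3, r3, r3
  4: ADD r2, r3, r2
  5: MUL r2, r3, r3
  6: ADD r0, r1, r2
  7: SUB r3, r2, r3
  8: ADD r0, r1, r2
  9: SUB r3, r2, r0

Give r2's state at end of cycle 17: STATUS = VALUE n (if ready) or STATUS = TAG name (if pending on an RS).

STATUS = VALUE 50625

cycle 1: issue MUL r3<-Mul1 // r0:3,r1:2,r2:6,r3:Mul1
cycle 2: issue SUB r1<-Add1 // r0:3,r1:Add1,r2:6,r3:Mul1
cycle 3: issue ADD r3<-Add2 // r0:3,r1:Add1,r2:6,r3:Add2
cycle 4: issue MUL r3<-Mul2 // r0:3,r1:Add1,r2:6,r3:Mul2
cycle 5: CDB Add1=-4; issue ADD r2<-Add1 // r0:3,r1:-4,r2:Add1,r3:Mul2
cycle 6: CDB Mul1=9; issue MUL r2<-Mul1 // r0:3,r1:-4,r2:Mul1,r3:Mul2
cycle 7: issue ADD r0<-Add3 // r0:Add3,r1:-4,r2:Mul1,r3:Mul2
cycle 8: stall // r0:Add3,r1:-4,r2:Mul1,r3:Mul2
cycle 9: CDB Add2=15; issue SUB r3<-Add2 // r0:Add3,r1:-4,r2:Mul1,r3:Add2
cycle 10: stall // r0:Add3,r1:-4,r2:Mul1,r3:Add2
cycle 11: stall // r0:Add3,r1:-4,r2:Mul1,r3:Add2
cycle 12: stall // r0:Add3,r1:-4,r2:Mul1,r3:Add2
cycle 13: CDB Mul2=225; stall // r0:Add3,r1:-4,r2:Mul1,r3:Add2
cycle 14: stall // r0:Add3,r1:-4,r2:Mul1,r3:Add2
cycle 15: stall // r0:Add3,r1:-4,r2:Mul1,r3:Add2
cycle 16: CDB Add1=231; issue ADD r0<-Add1 // r0:Add1,r1:-4,r2:Mul1,r3:Add2
cycle 17: CDB Mul1=50625; stall // r0:Add1,r1:-4,r2:50625,r3:Add2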